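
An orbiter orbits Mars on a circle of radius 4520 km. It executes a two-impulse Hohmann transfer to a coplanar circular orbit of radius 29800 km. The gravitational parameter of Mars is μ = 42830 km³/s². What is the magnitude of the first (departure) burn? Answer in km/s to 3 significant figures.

Transfer-ellipse semi-major axis a_t = (r₁ + r₂)/2 = (4520 + 29800)/2 = 17160 km.
On the circular orbit at r = 4520 km, v_c = √(μ/r) = 3.07826 km/s.
Transfer-orbit speed at the same r (vis-viva, a = a_t): v_t = √[μ(2/r − 1/a_t)] = 4.05653 km/s.
Δv₁ = |v_t − v_c| = |4.05653 − 3.07826| = 0.9783 km/s.

Δv₁ = 0.978 km/s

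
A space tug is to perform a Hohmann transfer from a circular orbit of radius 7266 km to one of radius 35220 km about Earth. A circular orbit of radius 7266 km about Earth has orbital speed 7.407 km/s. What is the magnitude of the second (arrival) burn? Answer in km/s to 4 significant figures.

From the circular-orbit relation v² = μ/r at r = 7266 km: μ = v²r = (7.407)² × 7266 = 3.98639×10^5 km³/s².
Semi-major axis of the transfer orbit: a_t = (7266 + 35220)/2 = 21243 km.
On the circular orbit at r = 35220 km, v_c = √(μ/r) = 3.3643 km/s.
Transfer-orbit speed at the same r (vis-viva, a = a_t): v_t = √[μ(2/r − 1/a_t)] = 1.9676 km/s.
Δv₂ = |v_t − v_c| = |1.9676 − 3.3643| = 1.397 km/s.

Δv₂ = 1.397 km/s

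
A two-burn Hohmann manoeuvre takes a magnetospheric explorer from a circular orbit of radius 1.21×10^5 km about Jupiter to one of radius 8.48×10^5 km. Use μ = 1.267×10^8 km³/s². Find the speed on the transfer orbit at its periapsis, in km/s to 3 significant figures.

Semi-major axis of the transfer orbit: a_t = (1.210×10^5 + 8.480×10^5)/2 = 4.845×10^5 km.
At periapsis, r = 1.210×10^5 km.
From the vis-viva equation, v = √[μ(2/r − 1/a_t)] = 42.81 km/s.

v = 42.8 km/s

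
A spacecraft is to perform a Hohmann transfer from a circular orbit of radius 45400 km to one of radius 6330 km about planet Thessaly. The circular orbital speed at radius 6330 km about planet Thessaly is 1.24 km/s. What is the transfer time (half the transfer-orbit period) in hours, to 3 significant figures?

t = 36.8 hours

From the circular-orbit relation v² = μ/r at r = 6330 km: μ = v²r = (1.24)² × 6330 = 9733.01 km³/s².
Transfer-ellipse semi-major axis a_t = (r₁ + r₂)/2 = (45400 + 6330)/2 = 25865 km.
Half the transfer-orbit period gives t = π√(a_t³/μ) = 1.325×10^5 s.
Converting: 1.325×10^5 s ÷ 3600 s/hour = 36.8 hours.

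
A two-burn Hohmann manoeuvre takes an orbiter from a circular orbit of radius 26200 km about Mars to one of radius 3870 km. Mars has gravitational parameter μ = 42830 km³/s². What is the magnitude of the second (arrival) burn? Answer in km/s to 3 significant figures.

The Hohmann ellipse has a_t = (r₁ + r₂)/2 = 15035 km.
Circular speed at r = 3870 km: v_c = √(μ/r) = 3.327 km/s.
Transfer-orbit speed at the same r (vis-viva, a = a_t): v_t = √[μ(2/r − 1/a_t)] = 4.392 km/s.
Δv₂ = |v_t − v_c| = |4.392 − 3.327| = 1.065 km/s.

Δv₂ = 1.06 km/s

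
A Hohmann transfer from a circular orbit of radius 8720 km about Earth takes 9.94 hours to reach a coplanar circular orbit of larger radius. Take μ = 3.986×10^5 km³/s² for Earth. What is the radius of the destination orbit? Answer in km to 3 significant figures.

Transfer time t = 9.94 hours = 35784 s, and t = π√(a_t³/μ).
So a_t = (μ t²/π²)^(1/3) = (3.986×10^5 × (35784)² / π²)^(1/3) = 37257 km.
Since a_t = (r₁ + r₂)/2, r₂ = 2a_t − r₁ = 2×37257 − 8720 = 65794 km.

r₂ = 65800 km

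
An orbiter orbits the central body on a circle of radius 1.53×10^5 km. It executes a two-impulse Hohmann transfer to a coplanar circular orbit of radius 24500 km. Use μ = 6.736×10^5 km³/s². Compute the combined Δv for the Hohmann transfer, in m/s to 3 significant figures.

The Hohmann ellipse has a_t = (r₁ + r₂)/2 = 88750 km.
Circular speed at r₁: v₁ = √(μ/r₁) = √(6.736×10^5/1.530×10^5) = 2.0982 km/s.
On the transfer ellipse at r₁, v² = μ(2/r − 1/a) gives v_a = √[μ(2/r₁ − 1/a_t)] = 1.1024 km/s.
First burn Δv₁ = |v_a − v₁| = 0.9958 km/s.
At r₂, v₂ = √(μ/r₂) = 5.2435 km/s.
Transfer-orbit speed at r₂: v_p = √[μ(2/r₂ − 1/a_t)] = 6.8846 km/s.
Second burn Δv₂ = |v₂ − v_p| = 1.641 km/s.
Δv = Δv₁ + Δv₂ = 0.9958 + 1.641 = 2.637 km/s.

Δv = 2640 m/s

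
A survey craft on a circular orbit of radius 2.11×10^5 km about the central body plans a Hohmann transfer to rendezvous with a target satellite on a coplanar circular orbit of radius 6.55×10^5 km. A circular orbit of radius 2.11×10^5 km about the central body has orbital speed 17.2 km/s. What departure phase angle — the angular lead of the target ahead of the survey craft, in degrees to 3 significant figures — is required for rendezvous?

φ = 83.3°

From the circular-orbit relation v² = μ/r at r = 2.11×10^5 km: μ = v²r = (17.2)² × 2.11×10^5 = 6.24222×10^7 km³/s².
Transfer-ellipse semi-major axis a_t = (r₁ + r₂)/2 = (2.110×10^5 + 6.550×10^5)/2 = 4.330×10^5 km.
Transfer time t = π√(a_t³/μ) = 1.13295×10^5 s.
Target angular speed ω₂ = √(μ/r₂³) = 1.49042×10^-5 rad/s.
Angle swept by the target during transfer: ω₂·t = 1.68857 rad = 96.748°.
Arrival is 180° from departure on the ellipse, so φ = 180° − 96.748° = 83.3°.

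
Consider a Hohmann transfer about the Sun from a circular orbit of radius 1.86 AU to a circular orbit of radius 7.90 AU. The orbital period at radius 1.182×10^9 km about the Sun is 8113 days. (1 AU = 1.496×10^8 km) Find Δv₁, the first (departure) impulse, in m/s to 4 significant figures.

Δv₁ = 5947 m/s

From Kepler's third law T² = 4π²r³/μ at r = 1.182×10^9 km, T = 8113 days = 8113 × 86400 s = 7.009632×10^8 s: μ = 4π²r³/T² = 1.32685×10^11 km³/s².
In km: r₁ = 1.86 × 1.496×10^8 = 2.78256×10^8 km; r₂ = 7.90 × 1.496×10^8 = 1.18184×10^9 km.
Semi-major axis of the transfer orbit: a_t = (2.78256×10^8 + 1.18184×10^9)/2 = 7.30048×10^8 km.
Circular speed at r = 2.78256×10^8 km: v_c = √(μ/r) = 21.837 km/s.
Vis-viva on the transfer ellipse at r = 2.78256×10^8 km gives v_t = √[μ(2/r − 1/a_t)] = 27.784 km/s.
Δv₁ = |v_t − v_c| = |27.784 − 21.837| = 5.947 km/s.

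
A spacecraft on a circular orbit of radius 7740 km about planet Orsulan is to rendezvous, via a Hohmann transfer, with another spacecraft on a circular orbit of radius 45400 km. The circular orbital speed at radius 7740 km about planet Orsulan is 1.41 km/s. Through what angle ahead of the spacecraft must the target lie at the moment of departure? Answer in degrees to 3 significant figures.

φ = 99.4°

From the circular-orbit relation v² = μ/r at r = 7740 km: μ = v²r = (1.41)² × 7740 = 15387.9 km³/s².
Transfer-ellipse semi-major axis a_t = (r₁ + r₂)/2 = (7740 + 45400)/2 = 26570 km.
Transfer time t = π√(a_t³/μ) = 1.09685×10^5 s.
Target angular speed ω₂ = √(μ/r₂³) = 1.28235×10^-5 rad/s.
Angle swept by the target during transfer: ω₂·t = 1.4065 rad = 80.59°.
The spacecraft traverses 180° on the transfer ellipse, so the target must lead by 180° − 80.59° = 99.4°.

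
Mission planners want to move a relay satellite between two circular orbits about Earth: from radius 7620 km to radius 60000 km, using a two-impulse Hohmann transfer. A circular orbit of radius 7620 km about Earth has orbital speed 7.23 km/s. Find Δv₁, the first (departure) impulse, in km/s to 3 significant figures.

From the circular-orbit relation v² = μ/r at r = 7620 km: μ = v²r = (7.23)² × 7620 = 3.98319×10^5 km³/s².
Semi-major axis of the transfer orbit: a_t = (7620 + 60000)/2 = 33810 km.
Circular speed at r = 7620 km: v_c = √(μ/r) = 7.230 km/s.
Transfer-orbit speed at the same r (vis-viva, a = a_t): v_t = √[μ(2/r − 1/a_t)] = 9.631 km/s.
Δv₁ = |v_t − v_c| = |9.631 − 7.230| = 2.401 km/s.

Δv₁ = 2.40 km/s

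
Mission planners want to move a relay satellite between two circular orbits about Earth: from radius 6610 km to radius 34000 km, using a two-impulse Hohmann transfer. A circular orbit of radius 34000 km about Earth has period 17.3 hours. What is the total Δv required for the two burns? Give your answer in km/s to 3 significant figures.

Δv = 3.76 km/s

From Kepler's third law T² = 4π²r³/μ at r = 34000 km, T = 17.3 hours = 17.3 × 3600 s = 62280 s: μ = 4π²r³/T² = 4.00036×10^5 km³/s².
The Hohmann ellipse has a_t = (r₁ + r₂)/2 = 20305 km.
Circular speed at r₁: v₁ = √(μ/r₁) = √(4.00036×10^5/6610) = 7.77945 km/s.
On the transfer ellipse at r₁, v² = μ(2/r − 1/a) gives v_p = √[μ(2/r₁ − 1/a_t)] = 10.0667 km/s.
First burn Δv₁ = |v_p − v₁| = 2.287 km/s.
At r₂, v₂ = √(μ/r₂) = 3.430 km/s.
Transfer-orbit speed at r₂: v_a = √[μ(2/r₂ − 1/a_t)] = 1.957 km/s.
Second burn Δv₂ = |v₂ − v_a| = 1.473 km/s.
Δv = Δv₁ + Δv₂ = 2.287 + 1.473 = 3.760 km/s.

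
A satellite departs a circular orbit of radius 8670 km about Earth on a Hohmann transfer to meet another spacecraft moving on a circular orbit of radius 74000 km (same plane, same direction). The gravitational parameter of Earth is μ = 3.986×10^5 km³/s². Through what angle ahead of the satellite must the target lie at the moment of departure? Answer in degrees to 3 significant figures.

Transfer-ellipse semi-major axis a_t = (r₁ + r₂)/2 = (8670 + 74000)/2 = 41335 km.
The half-period of the transfer ellipse is t = π√(a_t³/μ) = 41817.5 s.
The target's mean motion on its circular orbit is ω₂ = √(μ/r₂³) = 3.13633×10^-5 rad/s.
Angle swept by the target during transfer: ω₂·t = 1.31153 rad = 75.15°.
Arrival is 180° from departure on the ellipse, so φ = 180° − 75.15° = 105°.

φ = 105°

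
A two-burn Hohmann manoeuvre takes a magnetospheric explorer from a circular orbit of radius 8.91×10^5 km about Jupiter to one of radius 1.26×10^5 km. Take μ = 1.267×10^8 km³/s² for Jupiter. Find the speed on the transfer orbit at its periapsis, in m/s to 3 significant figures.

Transfer-ellipse semi-major axis a_t = (r₁ + r₂)/2 = (8.910×10^5 + 1.260×10^5)/2 = 5.085×10^5 km.
At periapsis, r = 1.260×10^5 km.
Applying v² = μ(2/r − 1/a_t): v = 41.98 km/s.

v = 42000 m/s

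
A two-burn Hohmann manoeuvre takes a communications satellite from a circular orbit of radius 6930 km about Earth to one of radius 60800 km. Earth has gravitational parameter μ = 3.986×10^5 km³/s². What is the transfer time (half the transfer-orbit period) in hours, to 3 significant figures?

t = 8.61 hours

Transfer-ellipse semi-major axis a_t = (r₁ + r₂)/2 = (6930 + 60800)/2 = 33865 km.
By Kepler's third law the transfer-orbit period is T = 2π√(a_t³/μ), so t = T/2 = 31010 s.
Converting: 31010 s ÷ 3600 s/hour = 8.61 hours.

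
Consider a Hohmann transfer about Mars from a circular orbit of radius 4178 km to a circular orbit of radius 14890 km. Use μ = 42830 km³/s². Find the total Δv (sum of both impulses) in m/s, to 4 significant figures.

Semi-major axis of the transfer orbit: a_t = (4178 + 14890)/2 = 9534 km.
Circular speed at r₁: v₁ = √(μ/r₁) = √(42830/4178) = 3.2018 km/s.
Transfer-orbit speed at r₁ (vis-viva equation): v_p = √[μ(2/r₁ − 1/a_t)] = 4.0013 km/s.
First burn Δv₁ = |v_p − v₁| = 0.7995 km/s.
Circular speed at r₂: v₂ = √(μ/r₂) = 1.6960 km/s.
Transfer-orbit speed at r₂: v_a = √[μ(2/r₂ − 1/a_t)] = 1.1227 km/s.
Second burn Δv₂ = |v₂ − v_a| = 0.5733 km/s.
Total Δv = Δv₁ + Δv₂ = 1.373 km/s.

Δv = 1373 m/s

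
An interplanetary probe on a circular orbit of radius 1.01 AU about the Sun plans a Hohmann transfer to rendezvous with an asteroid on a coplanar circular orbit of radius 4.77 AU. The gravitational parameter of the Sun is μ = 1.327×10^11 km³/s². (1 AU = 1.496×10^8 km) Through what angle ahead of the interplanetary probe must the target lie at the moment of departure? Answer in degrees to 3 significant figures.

In km: r₁ = 1.01 × 1.496×10^8 = 1.51096×10^8 km; r₂ = 4.77 × 1.496×10^8 = 7.13592×10^8 km.
Semi-major axis of the transfer orbit: a_t = (1.51096×10^8 + 7.13592×10^8)/2 = 4.32344×10^8 km.
The half-period of the transfer ellipse is t = π√(a_t³/μ) = 7.753×10^7 s.
Target angular speed ω₂ = √(μ/r₂³) = 1.911×10^-8 rad/s.
Angle swept by the target during transfer: ω₂·t = 1.4816 rad = 84.89°.
The interplanetary probe traverses 180° on the transfer ellipse, so the target must lead by 180° − 84.89° = 95.1°.

φ = 95.1°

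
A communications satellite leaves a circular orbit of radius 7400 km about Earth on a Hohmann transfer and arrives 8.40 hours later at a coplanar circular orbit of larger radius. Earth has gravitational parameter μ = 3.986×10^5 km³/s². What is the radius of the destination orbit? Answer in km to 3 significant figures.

r₂ = 59200 km

Transfer time t = 8.40 hours = 30240 s, and t = π√(a_t³/μ).
So a_t = (μ t²/π²)^(1/3) = (3.986×10^5 × (30240)² / π²)^(1/3) = 33302 km.
Since a_t = (r₁ + r₂)/2, r₂ = 2a_t − r₁ = 2×33302 − 7400 = 59204 km.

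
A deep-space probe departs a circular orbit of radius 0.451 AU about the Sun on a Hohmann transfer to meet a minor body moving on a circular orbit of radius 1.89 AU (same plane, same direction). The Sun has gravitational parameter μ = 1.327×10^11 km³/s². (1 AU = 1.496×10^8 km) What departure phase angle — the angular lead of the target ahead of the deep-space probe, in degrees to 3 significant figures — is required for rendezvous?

φ = 92.3°

In km: r₁ = 0.451 × 1.496×10^8 = 6.74696×10^7 km; r₂ = 1.89 × 1.496×10^8 = 2.82744×10^8 km.
The Hohmann ellipse has a_t = (r₁ + r₂)/2 = 1.751068×10^8 km.
Transfer time t = π√(a_t³/μ) = 1.9983×10^7 s.
Target angular speed ω₂ = √(μ/r₂³) = 7.6621×10^-8 rad/s.
Angle swept by the target during transfer: ω₂·t = 1.5311 rad = 87.73°.
The deep-space probe traverses 180° on the transfer ellipse, so the target must lead by 180° − 87.73° = 92.3°.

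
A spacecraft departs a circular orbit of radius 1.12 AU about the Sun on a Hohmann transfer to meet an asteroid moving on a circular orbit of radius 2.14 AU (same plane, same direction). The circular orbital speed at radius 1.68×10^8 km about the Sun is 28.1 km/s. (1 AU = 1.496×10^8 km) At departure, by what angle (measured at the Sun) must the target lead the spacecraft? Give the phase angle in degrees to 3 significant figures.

φ = 60.3°

From the circular-orbit relation v² = μ/r at r = 1.68×10^8 km: μ = v²r = (28.1)² × 1.68×10^8 = 1.32654×10^11 km³/s².
In km: r₁ = 1.12 × 1.496×10^8 = 1.67552×10^8 km; r₂ = 2.14 × 1.496×10^8 = 3.20144×10^8 km.
The Hohmann ellipse has a_t = (r₁ + r₂)/2 = 2.43848×10^8 km.
Transfer time t = π√(a_t³/μ) = 3.2845×10^7 s.
The target's mean motion on its circular orbit is ω₂ = √(μ/r₂³) = 6.3583×10^-8 rad/s.
Angle swept by the target during transfer: ω₂·t = 2.0884 rad = 119.7°.
The spacecraft traverses 180° on the transfer ellipse, so the target must lead by 180° − 119.7° = 60.3°.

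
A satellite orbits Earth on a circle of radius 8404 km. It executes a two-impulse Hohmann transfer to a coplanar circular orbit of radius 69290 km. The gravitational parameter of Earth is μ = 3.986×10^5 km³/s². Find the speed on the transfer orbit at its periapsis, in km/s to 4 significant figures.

v = 9.198 km/s

The Hohmann ellipse has a_t = (r₁ + r₂)/2 = 38847 km.
The periapsis of the transfer ellipse is at r = 8404 km.
Vis-viva: v = √[μ(2/r − 1/a_t)] = √[3.986×10^5 × (2/8404 − 1/38847)] = 9.198 km/s.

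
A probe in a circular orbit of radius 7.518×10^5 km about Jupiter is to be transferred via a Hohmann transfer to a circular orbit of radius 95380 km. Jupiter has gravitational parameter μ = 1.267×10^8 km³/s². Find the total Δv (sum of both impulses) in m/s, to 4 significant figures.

Δv = 18930 m/s

Semi-major axis of the transfer orbit: a_t = (7.518×10^5 + 95380)/2 = 4.2359×10^5 km.
Circular speed at r₁: v₁ = √(μ/r₁) = √(1.267×10^8/7.518×10^5) = 12.982 km/s.
On the transfer ellipse at r₁, vis-viva gives v_a = √[μ(2/r₁ − 1/a_t)] = 6.1602 km/s.
First burn Δv₁ = |v_a − v₁| = 6.822 km/s.
At r₂, v₂ = √(μ/r₂) = 36.45 km/s.
Transfer-orbit speed at r₂: v_p = √[μ(2/r₂ − 1/a_t)] = 48.56 km/s.
Second burn Δv₂ = |v₂ − v_p| = 12.11 km/s.
Total Δv = Δv₁ + Δv₂ = 18.93 km/s.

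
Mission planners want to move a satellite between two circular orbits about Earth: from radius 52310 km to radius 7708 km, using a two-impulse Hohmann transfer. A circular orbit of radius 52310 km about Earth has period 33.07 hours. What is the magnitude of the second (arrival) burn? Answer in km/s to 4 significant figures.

Δv₂ = 2.303 km/s

From Kepler's third law T² = 4π²r³/μ at r = 52310 km, T = 33.07 hours = 33.07 × 3600 s = 1.19052×10^5 s: μ = 4π²r³/T² = 3.98695×10^5 km³/s².
Semi-major axis of the transfer orbit: a_t = (52310 + 7708)/2 = 30009 km.
Circular speed at r = 7708 km: v_c = √(μ/r) = 7.192 km/s.
Vis-viva on the transfer ellipse at r = 7708 km gives v_t = √[μ(2/r − 1/a_t)] = 9.495 km/s.
Δv₂ = |v_t − v_c| = |9.495 − 7.192| = 2.303 km/s.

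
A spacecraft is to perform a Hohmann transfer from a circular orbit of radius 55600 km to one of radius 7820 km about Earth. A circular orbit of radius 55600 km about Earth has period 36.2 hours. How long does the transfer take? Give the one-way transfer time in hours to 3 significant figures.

From Kepler's third law T² = 4π²r³/μ at r = 55600 km, T = 36.2 hours = 36.2 × 3600 s = 1.3032×10^5 s: μ = 4π²r³/T² = 3.99542×10^5 km³/s².
The Hohmann ellipse has a_t = (r₁ + r₂)/2 = 31710 km.
Half the transfer-orbit period gives t = π√(a_t³/μ) = 28065 s.
Converting: 28065 s ÷ 3600 s/hour = 7.80 hours.

t = 7.80 hours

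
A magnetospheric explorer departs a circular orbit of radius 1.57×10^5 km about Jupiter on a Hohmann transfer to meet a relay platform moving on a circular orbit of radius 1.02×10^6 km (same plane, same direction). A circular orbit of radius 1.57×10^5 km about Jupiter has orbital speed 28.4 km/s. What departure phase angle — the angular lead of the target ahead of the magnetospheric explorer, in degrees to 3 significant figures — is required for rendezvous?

From the circular-orbit relation v² = μ/r at r = 1.57×10^5 km: μ = v²r = (28.4)² × 1.57×10^5 = 1.26630×10^8 km³/s².
Semi-major axis of the transfer orbit: a_t = (1.570×10^5 + 1.020×10^6)/2 = 5.885×10^5 km.
Transfer time t = π√(a_t³/μ) = 1.26038×10^5 s.
The target's mean motion on its circular orbit is ω₂ = √(μ/r₂³) = 1.09237×10^-5 rad/s.
Angle swept by the target during transfer: ω₂·t = 1.3768 rad = 78.88°.
The magnetospheric explorer traverses 180° on the transfer ellipse, so the target must lead by 180° − 78.88° = 101°.

φ = 101°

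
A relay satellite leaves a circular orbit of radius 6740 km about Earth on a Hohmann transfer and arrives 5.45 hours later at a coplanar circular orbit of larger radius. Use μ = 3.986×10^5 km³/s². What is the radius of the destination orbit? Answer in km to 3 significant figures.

r₂ = 43200 km

Transfer time t = 5.45 hours = 19620 s, and t = π√(a_t³/μ).
So a_t = (μ t²/π²)^(1/3) = (3.986×10^5 × (19620)² / π²)^(1/3) = 24958 km.
Since a_t = (r₁ + r₂)/2, r₂ = 2a_t − r₁ = 2×24958 − 6740 = 43176 km.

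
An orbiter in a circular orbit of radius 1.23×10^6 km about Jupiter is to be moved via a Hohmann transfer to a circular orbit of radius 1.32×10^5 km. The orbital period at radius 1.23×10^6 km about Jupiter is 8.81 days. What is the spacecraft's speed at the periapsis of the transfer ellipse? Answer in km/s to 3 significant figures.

From Kepler's third law T² = 4π²r³/μ at r = 1.23×10^6 km, T = 8.81 days = 8.81 × 86400 s = 7.61184×10^5 s: μ = 4π²r³/T² = 1.26793×10^8 km³/s².
The Hohmann ellipse has a_t = (r₁ + r₂)/2 = 6.810×10^5 km.
At periapsis, r = 1.320×10^5 km.
From the vis-viva equation, v = √[μ(2/r − 1/a_t)] = 41.65 km/s.

v = 41.7 km/s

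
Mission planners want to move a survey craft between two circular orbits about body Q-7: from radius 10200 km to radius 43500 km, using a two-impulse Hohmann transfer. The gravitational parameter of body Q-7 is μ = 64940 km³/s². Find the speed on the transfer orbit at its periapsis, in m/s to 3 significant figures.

v = 3210 m/s

Transfer-ellipse semi-major axis a_t = (r₁ + r₂)/2 = (10200 + 43500)/2 = 26850 km.
The periapsis of the transfer ellipse is at r = 10200 km.
From the vis-viva equation, v = √[μ(2/r − 1/a_t)] = 3.212 km/s.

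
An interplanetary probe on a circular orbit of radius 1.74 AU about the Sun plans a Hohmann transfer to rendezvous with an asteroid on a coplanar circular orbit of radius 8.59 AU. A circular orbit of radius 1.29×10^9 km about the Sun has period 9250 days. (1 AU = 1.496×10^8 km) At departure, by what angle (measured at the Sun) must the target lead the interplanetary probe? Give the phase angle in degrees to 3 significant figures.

φ = 96.1°

From Kepler's third law T² = 4π²r³/μ at r = 1.29×10^9 km, T = 9250 days = 9250 × 86400 s = 7.992×10^8 s: μ = 4π²r³/T² = 1.32684×10^11 km³/s².
In km: r₁ = 1.74 × 1.496×10^8 = 2.60304×10^8 km; r₂ = 8.59 × 1.496×10^8 = 1.285064×10^9 km.
Transfer-ellipse semi-major axis a_t = (r₁ + r₂)/2 = (2.60304×10^8 + 1.285064×10^9)/2 = 7.72684×10^8 km.
Transfer time t = π√(a_t³/μ) = 1.85244×10^8 s.
Target angular speed ω₂ = √(μ/r₂³) = 7.90718×10^-9 rad/s.
Angle swept by the target during transfer: ω₂·t = 1.46476 rad = 83.92°.
Arrival is 180° from departure on the ellipse, so φ = 180° − 83.92° = 96.1°.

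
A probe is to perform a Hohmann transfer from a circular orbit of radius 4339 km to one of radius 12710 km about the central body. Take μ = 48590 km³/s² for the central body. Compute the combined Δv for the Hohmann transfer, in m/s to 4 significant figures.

Transfer-ellipse semi-major axis a_t = (r₁ + r₂)/2 = (4339 + 12710)/2 = 8524.5 km.
Circular speed at r₁: v₁ = √(μ/r₁) = √(48590/4339) = 3.3464 km/s.
Transfer-orbit speed at r₁ (vis-viva equation): v_p = √[μ(2/r₁ − 1/a_t)] = 4.0862 km/s.
First burn Δv₁ = |v_p − v₁| = 0.7398 km/s.
At r₂, v₂ = √(μ/r₂) = 1.95524 km/s.
Transfer-orbit speed at r₂: v_a = √[μ(2/r₂ − 1/a_t)] = 1.39496 km/s.
Second burn Δv₂ = |v₂ − v_a| = 0.5603 km/s.
Total Δv = Δv₁ + Δv₂ = 1.300 km/s.

Δv = 1300 m/s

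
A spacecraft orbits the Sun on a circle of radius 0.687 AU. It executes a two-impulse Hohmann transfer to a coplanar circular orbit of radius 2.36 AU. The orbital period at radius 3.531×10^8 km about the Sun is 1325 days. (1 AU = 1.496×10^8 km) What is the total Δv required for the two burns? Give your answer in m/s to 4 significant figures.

From Kepler's third law T² = 4π²r³/μ at r = 3.531×10^8 km, T = 1325 days = 1325 × 86400 s = 1.1448×10^8 s: μ = 4π²r³/T² = 1.32615×10^11 km³/s².
In km: r₁ = 0.687 × 1.496×10^8 = 1.027752×10^8 km; r₂ = 2.36 × 1.496×10^8 = 3.53056×10^8 km.
The Hohmann ellipse has a_t = (r₁ + r₂)/2 = 2.279156×10^8 km.
Circular speed at r₁: v₁ = √(μ/r₁) = √(1.32615×10^11/1.027752×10^8) = 35.921 km/s.
On the transfer ellipse at r₁, vis-viva equation gives v_p = √[μ(2/r₁ − 1/a_t)] = 44.708 km/s.
First burn Δv₁ = |v_p − v₁| = 8.787 km/s.
At r₂, v₂ = √(μ/r₂) = 19.381 km/s.
Transfer-orbit speed at r₂: v_a = √[μ(2/r₂ − 1/a_t)] = 13.015 km/s.
Second burn Δv₂ = |v₂ − v_a| = 6.366 km/s.
Δv = Δv₁ + Δv₂ = 8.787 + 6.366 = 15.15 km/s.

Δv = 15150 m/s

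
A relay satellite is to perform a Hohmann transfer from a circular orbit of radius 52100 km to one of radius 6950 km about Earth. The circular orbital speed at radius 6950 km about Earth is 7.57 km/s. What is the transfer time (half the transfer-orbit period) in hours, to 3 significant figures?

t = 7.02 hours

From the circular-orbit relation v² = μ/r at r = 6950 km: μ = v²r = (7.57)² × 6950 = 3.98269×10^5 km³/s².
The Hohmann ellipse has a_t = (r₁ + r₂)/2 = 29525 km.
By Kepler's third law the transfer-orbit period is T = 2π√(a_t³/μ), so t = T/2 = 25255 s.
Converting: 25255 s ÷ 3600 s/hour = 7.02 hours.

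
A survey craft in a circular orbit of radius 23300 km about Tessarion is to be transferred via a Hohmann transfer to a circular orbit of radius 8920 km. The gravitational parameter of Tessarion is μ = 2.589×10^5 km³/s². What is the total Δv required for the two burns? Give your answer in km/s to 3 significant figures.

Δv = 1.94 km/s

The Hohmann ellipse has a_t = (r₁ + r₂)/2 = 16110 km.
At r₁ the circular-orbit speed is v₁ = √(μ/r₁) = 3.333 km/s.
Transfer-orbit speed at r₁ (vis-viva equation): v_a = √[μ(2/r₁ − 1/a_t)] = 2.480 km/s.
First burn Δv₁ = |v_a − v₁| = 0.8530 km/s.
Circular speed at r₂: v₂ = √(μ/r₂) = 5.387 km/s.
Transfer-orbit speed at r₂: v_p = √[μ(2/r₂ − 1/a_t)] = 6.479 km/s.
Second burn Δv₂ = |v₂ − v_p| = 1.092 km/s.
Total Δv = Δv₁ + Δv₂ = 1.945 km/s.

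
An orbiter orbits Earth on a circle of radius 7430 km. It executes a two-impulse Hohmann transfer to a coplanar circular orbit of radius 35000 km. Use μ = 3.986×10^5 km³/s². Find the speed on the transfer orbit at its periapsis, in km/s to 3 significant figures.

v = 9.41 km/s

The Hohmann ellipse has a_t = (r₁ + r₂)/2 = 21215 km.
The periapsis of the transfer ellipse is at r = 7430 km.
From the vis-viva equation, v = √[μ(2/r − 1/a_t)] = 9.408 km/s.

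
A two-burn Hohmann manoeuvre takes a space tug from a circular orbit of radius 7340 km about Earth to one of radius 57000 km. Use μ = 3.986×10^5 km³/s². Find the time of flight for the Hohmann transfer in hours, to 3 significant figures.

t = 7.98 hours

Transfer-ellipse semi-major axis a_t = (r₁ + r₂)/2 = (7340 + 57000)/2 = 32170 km.
Transfer time t = π√(a_t³/μ) = π√((32170)³ / 3.986×10^5) = 28712 s.
Converting: 28712 s ÷ 3600 s/hour = 7.98 hours.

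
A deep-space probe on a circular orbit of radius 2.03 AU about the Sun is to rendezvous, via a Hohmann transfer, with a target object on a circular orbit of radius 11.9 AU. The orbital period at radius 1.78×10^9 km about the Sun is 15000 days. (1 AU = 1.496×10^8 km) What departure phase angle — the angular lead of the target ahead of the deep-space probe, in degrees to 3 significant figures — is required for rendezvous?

φ = 99.4°

From Kepler's third law T² = 4π²r³/μ at r = 1.78×10^9 km, T = 15000 days = 15000 × 86400 s = 1.296×10^9 s: μ = 4π²r³/T² = 1.32559×10^11 km³/s².
In km: r₁ = 2.03 × 1.496×10^8 = 3.03688×10^8 km; r₂ = 11.9 × 1.496×10^8 = 1.78024×10^9 km.
Semi-major axis of the transfer orbit: a_t = (3.03688×10^8 + 1.78024×10^9)/2 = 1.041964×10^9 km.
Transfer time t = π√(a_t³/μ) = 2.90218×10^8 s.
The target's mean motion on its circular orbit is ω₂ = √(μ/r₂³) = 4.84716×10^-9 rad/s.
Angle swept by the target during transfer: ω₂·t = 1.4067 rad = 80.60°.
Arrival is 180° from departure on the ellipse, so φ = 180° − 80.60° = 99.4°.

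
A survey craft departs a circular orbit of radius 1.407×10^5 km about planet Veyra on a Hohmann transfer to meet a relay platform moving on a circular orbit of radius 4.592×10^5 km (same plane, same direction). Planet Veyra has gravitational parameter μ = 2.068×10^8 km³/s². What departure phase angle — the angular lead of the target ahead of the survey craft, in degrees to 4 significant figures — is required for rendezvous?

Transfer-ellipse semi-major axis a_t = (r₁ + r₂)/2 = (1.407×10^5 + 4.592×10^5)/2 = 2.9995×10^5 km.
Transfer time t = π√(a_t³/μ) = 35890 s.
The target's mean motion on its circular orbit is ω₂ = √(μ/r₂³) = 4.621×10^-5 rad/s.
Angle swept by the target during transfer: ω₂·t = 1.6585 rad = 95.03°.
The survey craft traverses 180° on the transfer ellipse, so the target must lead by 180° − 95.03° = 84.97°.

φ = 84.97°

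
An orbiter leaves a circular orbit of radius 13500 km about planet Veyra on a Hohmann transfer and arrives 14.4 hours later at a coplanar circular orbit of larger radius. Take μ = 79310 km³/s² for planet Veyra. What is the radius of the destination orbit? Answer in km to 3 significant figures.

r₂ = 42200 km

Transfer time t = 14.4 hours = 51840 s, and t = π√(a_t³/μ).
So a_t = (μ t²/π²)^(1/3) = (79310 × (51840)² / π²)^(1/3) = 27847 km.
Since a_t = (r₁ + r₂)/2, r₂ = 2a_t − r₁ = 2×27847 − 13500 = 42194 km.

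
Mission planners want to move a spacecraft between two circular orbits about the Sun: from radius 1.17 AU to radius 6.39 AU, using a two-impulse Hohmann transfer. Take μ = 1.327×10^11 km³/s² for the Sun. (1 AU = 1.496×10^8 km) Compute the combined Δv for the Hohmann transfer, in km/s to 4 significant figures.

Δv = 13.49 km/s

In km: r₁ = 1.17 × 1.496×10^8 = 1.75032×10^8 km; r₂ = 6.39 × 1.496×10^8 = 9.55944×10^8 km.
The Hohmann ellipse has a_t = (r₁ + r₂)/2 = 5.65488×10^8 km.
Circular speed at r₁: v₁ = √(μ/r₁) = √(1.327×10^11/1.75032×10^8) = 27.5345 km/s.
On the transfer ellipse at r₁, v² = μ(2/r − 1/a) gives v_p = √[μ(2/r₁ − 1/a_t)] = 35.7999 km/s.
First burn Δv₁ = |v_p − v₁| = 8.265 km/s.
Circular speed at r₂: v₂ = √(μ/r₂) = 11.782 km/s.
Transfer-orbit speed at r₂: v_a = √[μ(2/r₂ − 1/a_t)] = 6.5549 km/s.
Second burn Δv₂ = |v₂ − v_a| = 5.227 km/s.
Total Δv = Δv₁ + Δv₂ = 13.49 km/s.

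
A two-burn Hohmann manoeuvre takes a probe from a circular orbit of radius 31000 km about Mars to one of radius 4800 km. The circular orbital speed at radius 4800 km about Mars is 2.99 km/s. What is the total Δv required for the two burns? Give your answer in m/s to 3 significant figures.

From the circular-orbit relation v² = μ/r at r = 4800 km: μ = v²r = (2.99)² × 4800 = 42912.5 km³/s².
Transfer-ellipse semi-major axis a_t = (r₁ + r₂)/2 = (31000 + 4800)/2 = 17900 km.
Circular speed at r₁: v₁ = √(μ/r₁) = √(42912.5/31000) = 1.1766 km/s.
On the transfer ellipse at r₁, vis-viva gives v_a = √[μ(2/r₁ − 1/a_t)] = 0.60926 km/s.
First burn Δv₁ = |v_a − v₁| = 0.5673 km/s.
Circular speed at r₂: v₂ = √(μ/r₂) = 2.9900 km/s.
Transfer-orbit speed at r₂: v_p = √[μ(2/r₂ − 1/a_t)] = 3.9348 km/s.
Second burn Δv₂ = |v₂ − v_p| = 0.9448 km/s.
Δv = Δv₁ + Δv₂ = 0.5673 + 0.9448 = 1.512 km/s.

Δv = 1510 m/s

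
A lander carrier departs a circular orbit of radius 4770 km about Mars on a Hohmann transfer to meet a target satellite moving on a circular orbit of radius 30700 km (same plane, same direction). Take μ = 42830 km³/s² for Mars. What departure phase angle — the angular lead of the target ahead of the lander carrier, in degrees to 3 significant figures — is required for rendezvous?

φ = 101°

Transfer-ellipse semi-major axis a_t = (r₁ + r₂)/2 = (4770 + 30700)/2 = 17735 km.
The half-period of the transfer ellipse is t = π√(a_t³/μ) = 35853 s.
The target's mean motion on its circular orbit is ω₂ = √(μ/r₂³) = 3.8474×10^-5 rad/s.
Angle swept by the target during transfer: ω₂·t = 1.3794 rad = 79.03°.
The lander carrier traverses 180° on the transfer ellipse, so the target must lead by 180° − 79.03° = 101°.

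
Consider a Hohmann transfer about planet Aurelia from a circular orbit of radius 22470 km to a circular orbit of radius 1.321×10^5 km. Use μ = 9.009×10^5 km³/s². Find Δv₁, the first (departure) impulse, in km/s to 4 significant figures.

Δv₁ = 1.946 km/s

Semi-major axis of the transfer orbit: a_t = (22470 + 1.321×10^5)/2 = 77285 km.
On the circular orbit at r = 22470 km, v_c = √(μ/r) = 6.332 km/s.
Transfer-orbit speed at the same r (vis-viva, a = a_t): v_t = √[μ(2/r − 1/a_t)] = 8.278 km/s.
Δv₁ = |v_t − v_c| = |8.278 − 6.332| = 1.946 km/s.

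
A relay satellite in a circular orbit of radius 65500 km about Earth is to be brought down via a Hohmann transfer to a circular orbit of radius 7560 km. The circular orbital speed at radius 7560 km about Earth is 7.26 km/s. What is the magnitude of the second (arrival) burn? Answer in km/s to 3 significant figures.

From the circular-orbit relation v² = μ/r at r = 7560 km: μ = v²r = (7.26)² × 7560 = 3.98469×10^5 km³/s².
Semi-major axis of the transfer orbit: a_t = (65500 + 7560)/2 = 36530 km.
On the circular orbit at r = 7560 km, v_c = √(μ/r) = 7.260 km/s.
Vis-viva on the transfer ellipse at r = 7560 km gives v_t = √[μ(2/r − 1/a_t)] = 9.721 km/s.
Δv₂ = |v_t − v_c| = |9.721 − 7.260| = 2.461 km/s.

Δv₂ = 2.46 km/s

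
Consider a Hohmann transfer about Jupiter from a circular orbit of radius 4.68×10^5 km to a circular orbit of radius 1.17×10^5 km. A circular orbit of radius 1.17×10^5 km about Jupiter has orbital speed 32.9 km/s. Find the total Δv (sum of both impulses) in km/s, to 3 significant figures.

From the circular-orbit relation v² = μ/r at r = 1.17×10^5 km: μ = v²r = (32.9)² × 1.17×10^5 = 1.26642×10^8 km³/s².
The Hohmann ellipse has a_t = (r₁ + r₂)/2 = 2.925×10^5 km.
At r₁ the circular-orbit speed is v₁ = √(μ/r₁) = 16.450 km/s.
On the transfer ellipse at r₁, v² = μ(2/r − 1/a) gives v_a = √[μ(2/r₁ − 1/a_t)] = 10.404 km/s.
First burn Δv₁ = |v_a − v₁| = 6.046 km/s.
At r₂, v₂ = √(μ/r₂) = 32.900 km/s.
Transfer-orbit speed at r₂: v_p = √[μ(2/r₂ − 1/a_t)] = 41.616 km/s.
Second burn Δv₂ = |v₂ − v_p| = 8.716 km/s.
Δv = Δv₁ + Δv₂ = 6.046 + 8.716 = 14.76 km/s.

Δv = 14.8 km/s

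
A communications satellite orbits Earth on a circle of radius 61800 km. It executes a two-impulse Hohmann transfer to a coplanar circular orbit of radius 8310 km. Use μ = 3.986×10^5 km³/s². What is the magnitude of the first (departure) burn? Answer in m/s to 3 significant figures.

Semi-major axis of the transfer orbit: a_t = (61800 + 8310)/2 = 35055 km.
On the circular orbit at r = 61800 km, v_c = √(μ/r) = 2.540 km/s.
Vis-viva on the transfer ellipse at r = 61800 km gives v_t = √[μ(2/r − 1/a_t)] = 1.237 km/s.
Δv₁ = |v_t − v_c| = |1.237 − 2.540| = 1.303 km/s.

Δv₁ = 1300 m/s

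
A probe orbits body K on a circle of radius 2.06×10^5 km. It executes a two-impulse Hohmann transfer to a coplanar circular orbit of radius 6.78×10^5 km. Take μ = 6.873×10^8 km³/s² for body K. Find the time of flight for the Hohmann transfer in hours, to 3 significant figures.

t = 9.78 hours

Semi-major axis of the transfer orbit: a_t = (2.060×10^5 + 6.780×10^5)/2 = 4.420×10^5 km.
By Kepler's third law the transfer-orbit period is T = 2π√(a_t³/μ), so t = T/2 = 35210 s.
Converting: 35210 s ÷ 3600 s/hour = 9.78 hours.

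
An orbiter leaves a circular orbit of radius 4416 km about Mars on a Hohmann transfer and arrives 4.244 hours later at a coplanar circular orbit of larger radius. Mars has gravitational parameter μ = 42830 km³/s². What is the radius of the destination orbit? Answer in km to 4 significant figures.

Transfer time t = 4.244 hours = 15278.4 s, and t = π√(a_t³/μ).
So a_t = (μ t²/π²)^(1/3) = (42830 × (15278.4)² / π²)^(1/3) = 10043 km.
Since a_t = (r₁ + r₂)/2, r₂ = 2a_t − r₁ = 2×10043 − 4416 = 15670 km.

r₂ = 15670 km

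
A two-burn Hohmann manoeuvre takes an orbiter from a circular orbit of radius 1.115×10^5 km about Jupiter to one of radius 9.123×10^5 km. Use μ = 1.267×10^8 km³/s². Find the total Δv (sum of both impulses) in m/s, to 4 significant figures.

The Hohmann ellipse has a_t = (r₁ + r₂)/2 = 5.119×10^5 km.
Circular speed at r₁: v₁ = √(μ/r₁) = √(1.267×10^8/1.115×10^5) = 33.7094 km/s.
On the transfer ellipse at r₁, v² = μ(2/r − 1/a) gives v_p = √[μ(2/r₁ − 1/a_t)] = 45.0015 km/s.
First burn Δv₁ = |v_p − v₁| = 11.292 km/s.
Circular speed at r₂: v₂ = √(μ/r₂) = 11.7847 km/s.
Transfer-orbit speed at r₂: v_a = √[μ(2/r₂ − 1/a_t)] = 5.50002 km/s.
Second burn Δv₂ = |v₂ − v_a| = 6.2847 km/s.
Δv = Δv₁ + Δv₂ = 11.292 + 6.2847 = 17.58 km/s.

Δv = 17580 m/s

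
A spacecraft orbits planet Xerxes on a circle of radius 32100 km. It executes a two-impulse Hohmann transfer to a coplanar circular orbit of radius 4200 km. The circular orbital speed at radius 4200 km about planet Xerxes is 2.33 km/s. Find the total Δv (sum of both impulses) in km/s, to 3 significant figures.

Δv = 1.21 km/s

From the circular-orbit relation v² = μ/r at r = 4200 km: μ = v²r = (2.33)² × 4200 = 22801.4 km³/s².
Semi-major axis of the transfer orbit: a_t = (32100 + 4200)/2 = 18150 km.
Circular speed at r₁: v₁ = √(μ/r₁) = √(22801.4/32100) = 0.8428 km/s.
Transfer-orbit speed at r₁ (vis-viva): v_a = √[μ(2/r₁ − 1/a_t)] = 0.4054 km/s.
First burn Δv₁ = |v_a − v₁| = 0.4374 km/s.
Circular speed at r₂: v₂ = √(μ/r₂) = 2.3300 km/s.
Transfer-orbit speed at r₂: v_p = √[μ(2/r₂ − 1/a_t)] = 3.0986 km/s.
Second burn Δv₂ = |v₂ − v_p| = 0.7686 km/s.
Total Δv = Δv₁ + Δv₂ = 1.206 km/s.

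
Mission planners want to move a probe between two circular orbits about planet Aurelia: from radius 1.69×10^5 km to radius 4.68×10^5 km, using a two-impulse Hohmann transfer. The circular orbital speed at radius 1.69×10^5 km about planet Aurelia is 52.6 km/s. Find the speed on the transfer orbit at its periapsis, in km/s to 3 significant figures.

v = 63.8 km/s

From the circular-orbit relation v² = μ/r at r = 1.69×10^5 km: μ = v²r = (52.6)² × 1.69×10^5 = 4.67582×10^8 km³/s².
The Hohmann ellipse has a_t = (r₁ + r₂)/2 = 3.185×10^5 km.
The periapsis of the transfer ellipse is at r = 1.690×10^5 km.
From the vis-viva equation, v = √[μ(2/r − 1/a_t)] = 63.76 km/s.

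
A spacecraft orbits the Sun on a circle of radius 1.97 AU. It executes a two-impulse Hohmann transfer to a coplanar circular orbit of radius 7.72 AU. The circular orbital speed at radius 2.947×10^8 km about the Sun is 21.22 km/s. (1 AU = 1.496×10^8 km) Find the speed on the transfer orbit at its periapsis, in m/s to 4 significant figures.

v = 26790 m/s

From the circular-orbit relation v² = μ/r at r = 2.947×10^8 km: μ = v²r = (21.22)² × 2.947×10^8 = 1.32700×10^11 km³/s².
In km: r₁ = 1.97 × 1.496×10^8 = 2.94712×10^8 km; r₂ = 7.72 × 1.496×10^8 = 1.154912×10^9 km.
The Hohmann ellipse has a_t = (r₁ + r₂)/2 = 7.24812×10^8 km.
The periapsis of the transfer ellipse is at r = 2.94712×10^8 km.
Vis-viva: v = √[μ(2/r − 1/a_t)] = √[1.32700×10^11 × (2/2.94712×10^8 − 1/7.24812×10^8)] = 26.79 km/s.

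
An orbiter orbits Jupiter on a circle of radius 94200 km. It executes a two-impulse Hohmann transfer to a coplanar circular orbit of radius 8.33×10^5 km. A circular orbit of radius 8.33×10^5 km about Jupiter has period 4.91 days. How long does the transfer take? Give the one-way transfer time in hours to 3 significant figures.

From Kepler's third law T² = 4π²r³/μ at r = 8.33×10^5 km, T = 4.91 days = 4.91 × 86400 s = 4.24224×10^5 s: μ = 4π²r³/T² = 1.26796×10^8 km³/s².
The Hohmann ellipse has a_t = (r₁ + r₂)/2 = 4.636×10^5 km.
By Kepler's third law the transfer-orbit period is T = 2π√(a_t³/μ), so t = T/2 = 88070 s.
Converting: 88070 s ÷ 3600 s/hour = 24.5 hours.

t = 24.5 hours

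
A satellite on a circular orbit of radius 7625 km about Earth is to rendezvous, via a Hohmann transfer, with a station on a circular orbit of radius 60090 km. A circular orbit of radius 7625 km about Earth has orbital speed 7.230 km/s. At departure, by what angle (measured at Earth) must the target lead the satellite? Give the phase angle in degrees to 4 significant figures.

From the circular-orbit relation v² = μ/r at r = 7625 km: μ = v²r = (7.230)² × 7625 = 3.98581×10^5 km³/s².
The Hohmann ellipse has a_t = (r₁ + r₂)/2 = 33857.5 km.
The half-period of the transfer ellipse is t = π√(a_t³/μ) = 31000 s.
The target's mean motion on its circular orbit is ω₂ = √(μ/r₂³) = 4.286×10^-5 rad/s.
Angle swept by the target during transfer: ω₂·t = 1.3287 rad = 76.13°.
The satellite traverses 180° on the transfer ellipse, so the target must lead by 180° − 76.13° = 103.9°.

φ = 103.9°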